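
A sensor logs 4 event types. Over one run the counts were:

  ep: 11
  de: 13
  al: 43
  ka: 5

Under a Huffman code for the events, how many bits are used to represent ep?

Huffman merges, smallest pair first:
combine ka(5), ep(11) → 16
combine de(13), 16 → 29
combine 29, al(43) → 72
ep's leaf is at depth 3, giving a 3-bit codeword.

3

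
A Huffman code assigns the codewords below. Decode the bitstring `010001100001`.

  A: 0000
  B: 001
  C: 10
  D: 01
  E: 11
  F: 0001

DFCF

Read left to right; each codeword is recognised as soon as it completes (prefix code):
  01→D | 0001→F | 10→C | 0001→F
Decoded message: DFCF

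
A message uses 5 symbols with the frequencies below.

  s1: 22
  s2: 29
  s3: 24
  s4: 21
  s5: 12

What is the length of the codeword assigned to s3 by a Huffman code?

Build the tree from the bottom:
s5(12) + s4(21) → 33
s1(22) + s3(24) → 46
s2(29) + 33 → 62
46 + 62 → 108
s3 sits 2 levels below the root, so its codeword is 2 bits.

2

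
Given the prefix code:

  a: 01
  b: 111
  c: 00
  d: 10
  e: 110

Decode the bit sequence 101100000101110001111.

deccdbcab

Read left to right; each codeword is recognised as soon as it completes (prefix code):
  10→d | 110→e | 00→c | 00→c | 10→d | 111→b | 00→c | 01→a | 111→b
Decoded message: deccdbcab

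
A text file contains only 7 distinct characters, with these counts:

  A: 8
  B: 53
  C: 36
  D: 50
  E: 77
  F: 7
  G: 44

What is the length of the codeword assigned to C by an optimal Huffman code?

3

Build the tree from the bottom:
F(7) + A(8) → 15
15 + C(36) → 51
G(44) + D(50) → 94
51 + B(53) → 104
E(77) + 94 → 171
104 + 171 → 275
C's leaf is at depth 3, giving a 3-bit codeword.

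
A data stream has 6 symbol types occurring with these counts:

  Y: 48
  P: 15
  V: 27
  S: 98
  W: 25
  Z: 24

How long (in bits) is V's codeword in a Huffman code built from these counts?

Huffman merges, smallest pair first:
P(15) + Z(24) → 39
W(25) + V(27) → 52
39 + Y(48) → 87
52 + 87 → 139
S(98) + 139 → 237
The subtree containing V is merged 3 times, so code length = 3.

3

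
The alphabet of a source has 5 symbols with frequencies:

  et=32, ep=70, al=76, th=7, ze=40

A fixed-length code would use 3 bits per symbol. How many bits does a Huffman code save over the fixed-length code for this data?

186

Fixed-length: 3 bits × 225 symbols = 675 bits.
Huffman merges:
combine th(7), et(32) → 39
combine 39, ze(40) → 79
combine ep(70), al(76) → 146
combine 79, 146 → 225
Huffman total = 39 + 79 + 146 + 225 = 489 bits.
Saving = 675 − 489 = 186 bits.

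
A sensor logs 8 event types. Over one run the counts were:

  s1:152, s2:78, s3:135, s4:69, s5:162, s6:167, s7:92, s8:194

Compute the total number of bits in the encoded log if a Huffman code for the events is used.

Greedily combine the two least-frequent nodes:
s4(69) + s2(78) → 147
s7(92) + s3(135) → 227
147 + s1(152) → 299
s5(162) + s6(167) → 329
s8(194) + 227 → 421
299 + 329 → 628
421 + 628 → 1049
Each symbol's bit-cost is frequency × depth; summing gives 3100 bits (equivalently 147 + 227 + 299 + 329 + 421 + 628 + 1049).

3100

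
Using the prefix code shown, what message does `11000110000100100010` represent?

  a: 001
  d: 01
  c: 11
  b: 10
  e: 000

Read left to right; each codeword is recognised as soon as it completes (prefix code):
  11→c | 000→e | 11→c | 000→e | 01→d | 001→a | 000→e | 10→b
Decoded message: cecedaeb

cecedaeb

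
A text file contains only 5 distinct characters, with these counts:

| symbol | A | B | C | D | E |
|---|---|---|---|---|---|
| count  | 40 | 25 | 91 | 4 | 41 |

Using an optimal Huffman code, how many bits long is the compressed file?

Build the Huffman tree bottom-up:
D(4) + B(25) → 29
29 + A(40) → 69
E(41) + 69 → 110
C(91) + 110 → 201
Each symbol's bit-cost is frequency × depth; summing gives 409 bits (equivalently 29 + 69 + 110 + 201).

409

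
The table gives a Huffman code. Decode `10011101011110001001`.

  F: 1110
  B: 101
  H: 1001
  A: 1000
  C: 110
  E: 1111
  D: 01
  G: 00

HCBFGH

Read left to right; each codeword is recognised as soon as it completes (prefix code):
  1001→H | 110→C | 101→B | 1110→F | 00→G | 1001→H
Decoded message: HCBFGH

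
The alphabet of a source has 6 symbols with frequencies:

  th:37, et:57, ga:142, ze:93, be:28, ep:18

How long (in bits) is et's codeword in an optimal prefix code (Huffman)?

3

Repeatedly merge the two smallest:
ep(18) + be(28) → 46
th(37) + 46 → 83
et(57) + 83 → 140
ze(93) + 140 → 233
ga(142) + 233 → 375
et sits 3 levels below the root, so its codeword is 3 bits.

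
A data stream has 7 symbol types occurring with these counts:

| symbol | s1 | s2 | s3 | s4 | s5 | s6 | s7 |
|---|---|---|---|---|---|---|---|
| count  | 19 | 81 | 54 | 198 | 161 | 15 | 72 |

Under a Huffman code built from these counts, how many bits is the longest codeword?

Merge the two lowest-weight nodes at each step:
merge s6(15) and s1(19): 34
merge 34 and s3(54): 88
merge s7(72) and s2(81): 153
merge 88 and 153: 241
merge s5(161) and s4(198): 359
merge 241 and 359: 600
Maximum depth reached is 4.

4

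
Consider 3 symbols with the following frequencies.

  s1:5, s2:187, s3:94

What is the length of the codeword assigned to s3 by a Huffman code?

2

Build the tree from the bottom:
merge s1(5) and s3(94): 99
merge 99 and s2(187): 286
s3 sits 2 levels below the root, so its codeword is 2 bits.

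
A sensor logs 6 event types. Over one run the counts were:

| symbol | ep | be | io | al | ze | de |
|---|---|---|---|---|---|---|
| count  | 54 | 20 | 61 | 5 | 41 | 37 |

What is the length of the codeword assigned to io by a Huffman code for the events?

2

Repeatedly merge the two smallest:
al(5) + be(20) → 25
25 + de(37) → 62
ze(41) + ep(54) → 95
io(61) + 62 → 123
95 + 123 → 218
The subtree containing io is merged 2 times, so code length = 2.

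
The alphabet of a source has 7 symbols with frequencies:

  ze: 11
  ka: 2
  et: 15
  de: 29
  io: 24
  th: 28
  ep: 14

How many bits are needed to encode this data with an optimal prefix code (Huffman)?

325

Greedily combine the two least-frequent nodes:
combine ka(2), ze(11) → 13
combine 13, ep(14) → 27
combine et(15), io(24) → 39
combine 27, th(28) → 55
combine de(29), 39 → 68
combine 55, 68 → 123
Each symbol's bit-cost is frequency × depth; summing gives 325 bits (equivalently 13 + 27 + 39 + 55 + 68 + 123).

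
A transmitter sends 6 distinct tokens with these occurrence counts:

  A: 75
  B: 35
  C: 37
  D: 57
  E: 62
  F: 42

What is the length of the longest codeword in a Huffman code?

Merge the two lowest-weight nodes at each step:
B(35) + C(37) → 72
F(42) + D(57) → 99
E(62) + 72 → 134
A(75) + 99 → 174
134 + 174 → 308
Maximum depth reached is 3.

3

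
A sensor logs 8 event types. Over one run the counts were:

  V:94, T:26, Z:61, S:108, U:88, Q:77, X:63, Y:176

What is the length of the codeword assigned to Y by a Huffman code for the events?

2

Huffman merges, smallest pair first:
combine T(26), Z(61) → 87
combine X(63), Q(77) → 140
combine 87, U(88) → 175
combine V(94), S(108) → 202
combine 140, 175 → 315
combine Y(176), 202 → 378
combine 315, 378 → 693
Y sits 2 levels below the root, so its codeword is 2 bits.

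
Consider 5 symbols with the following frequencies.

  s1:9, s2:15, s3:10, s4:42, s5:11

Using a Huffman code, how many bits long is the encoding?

Merge the two smallest weights repeatedly:
combine s1(9), s3(10) → 19
combine s5(11), s2(15) → 26
combine 19, 26 → 45
combine s4(42), 45 → 87
The encoded length is the sum of every internal node's weight: 19 + 26 + 45 + 87 = 177 bits.

177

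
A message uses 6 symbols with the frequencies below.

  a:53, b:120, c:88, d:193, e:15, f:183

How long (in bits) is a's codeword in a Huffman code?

Huffman merges, smallest pair first:
e(15) + a(53) → 68
68 + c(88) → 156
b(120) + 156 → 276
f(183) + d(193) → 376
276 + 376 → 652
a's leaf is at depth 4, giving a 4-bit codeword.

4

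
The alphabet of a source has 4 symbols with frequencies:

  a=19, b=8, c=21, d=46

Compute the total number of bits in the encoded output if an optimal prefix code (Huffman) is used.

169

Greedily combine the two least-frequent nodes:
combine b(8), a(19) → 27
combine c(21), 27 → 48
combine d(46), 48 → 94
Total encoded bits = sum of merged weights = 27 + 48 + 94 = 169.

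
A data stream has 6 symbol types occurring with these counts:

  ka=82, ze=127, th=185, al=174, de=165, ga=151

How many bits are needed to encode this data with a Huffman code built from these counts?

Greedily combine the two least-frequent nodes:
ka(82) + ze(127) → 209
ga(151) + de(165) → 316
al(174) + th(185) → 359
209 + 316 → 525
359 + 525 → 884
Total encoded bits = sum of merged weights = 209 + 316 + 359 + 525 + 884 = 2293.

2293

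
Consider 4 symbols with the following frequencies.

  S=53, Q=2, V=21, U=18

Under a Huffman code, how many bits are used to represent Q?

Repeatedly merge the two smallest:
Q(2) + U(18) → 20
20 + V(21) → 41
41 + S(53) → 94
Q's leaf is at depth 3, giving a 3-bit codeword.

3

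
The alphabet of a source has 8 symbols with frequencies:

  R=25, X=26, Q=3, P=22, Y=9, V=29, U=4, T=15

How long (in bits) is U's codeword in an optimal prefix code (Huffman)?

5

Build the tree from the bottom:
combine Q(3), U(4) → 7
combine 7, Y(9) → 16
combine T(15), 16 → 31
combine P(22), R(25) → 47
combine X(26), V(29) → 55
combine 31, 47 → 78
combine 55, 78 → 133
U sits 5 levels below the root, so its codeword is 5 bits.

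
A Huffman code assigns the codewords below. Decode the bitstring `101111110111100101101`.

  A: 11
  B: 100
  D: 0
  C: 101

Read left to right; each codeword is recognised as soon as it completes (prefix code):
  101→C | 11→A | 11→A | 101→C | 11→A | 100→B | 101→C | 101→C
Decoded message: CAACABCC

CAACABCC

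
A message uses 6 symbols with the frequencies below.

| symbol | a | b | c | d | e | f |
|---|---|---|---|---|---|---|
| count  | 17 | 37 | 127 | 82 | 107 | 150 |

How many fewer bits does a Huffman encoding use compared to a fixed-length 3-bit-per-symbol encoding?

Fixed-length: 3 bits × 520 symbols = 1560 bits.
Huffman merges:
a(17) + b(37) → 54
54 + d(82) → 136
e(107) + c(127) → 234
136 + f(150) → 286
234 + 286 → 520
Huffman total = 54 + 136 + 234 + 286 + 520 = 1230 bits.
Saving = 1560 − 1230 = 330 bits.

330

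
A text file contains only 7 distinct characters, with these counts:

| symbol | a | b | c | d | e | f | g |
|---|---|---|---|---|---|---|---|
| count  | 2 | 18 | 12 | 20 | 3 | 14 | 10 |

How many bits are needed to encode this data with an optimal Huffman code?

Build the Huffman tree bottom-up:
merge a(2) and e(3): 5
merge 5 and g(10): 15
merge c(12) and f(14): 26
merge 15 and b(18): 33
merge d(20) and 26: 46
merge 33 and 46: 79
Each symbol's bit-cost is frequency × depth; summing gives 204 bits (equivalently 5 + 15 + 26 + 33 + 46 + 79).

204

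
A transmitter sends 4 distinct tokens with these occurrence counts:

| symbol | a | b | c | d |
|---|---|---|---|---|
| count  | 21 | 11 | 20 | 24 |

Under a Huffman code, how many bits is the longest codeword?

Merge the two lowest-weight nodes at each step:
merge b(11) and c(20): 31
merge a(21) and d(24): 45
merge 31 and 45: 76
The rarest symbols sit at the bottom; the longest codeword is 2 bits.

2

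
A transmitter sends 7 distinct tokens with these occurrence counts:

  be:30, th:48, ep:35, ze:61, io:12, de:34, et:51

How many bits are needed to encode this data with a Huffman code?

Merge the two smallest weights repeatedly:
io(12) + be(30) → 42
de(34) + ep(35) → 69
42 + th(48) → 90
et(51) + ze(61) → 112
69 + 90 → 159
112 + 159 → 271
Each symbol's bit-cost is frequency × depth; summing gives 743 bits (equivalently 42 + 69 + 90 + 112 + 159 + 271).

743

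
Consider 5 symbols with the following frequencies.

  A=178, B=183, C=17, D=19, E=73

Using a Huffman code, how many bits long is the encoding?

Greedily combine the two least-frequent nodes:
C(17) + D(19) → 36
36 + E(73) → 109
109 + A(178) → 287
B(183) + 287 → 470
Total encoded bits = sum of merged weights = 36 + 109 + 287 + 470 = 902.

902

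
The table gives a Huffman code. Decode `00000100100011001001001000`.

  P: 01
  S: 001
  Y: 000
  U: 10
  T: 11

Read left to right; each codeword is recognised as soon as it completes (prefix code):
  000→Y | 001→S | 001→S | 000→Y | 11→T | 001→S | 001→S | 001→S | 000→Y
Decoded message: YSSYTSSSY

YSSYTSSSY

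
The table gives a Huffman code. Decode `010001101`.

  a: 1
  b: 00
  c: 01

Read left to right; each codeword is recognised as soon as it completes (prefix code):
  01→c | 00→b | 01→c | 1→a | 01→c
Decoded message: cbcac

cbcac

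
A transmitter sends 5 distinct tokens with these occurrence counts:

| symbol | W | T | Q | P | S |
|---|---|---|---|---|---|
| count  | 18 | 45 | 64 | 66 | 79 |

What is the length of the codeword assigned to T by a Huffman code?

Repeatedly merge the two smallest:
combine W(18), T(45) → 63
combine 63, Q(64) → 127
combine P(66), S(79) → 145
combine 127, 145 → 272
T sits 3 levels below the root, so its codeword is 3 bits.

3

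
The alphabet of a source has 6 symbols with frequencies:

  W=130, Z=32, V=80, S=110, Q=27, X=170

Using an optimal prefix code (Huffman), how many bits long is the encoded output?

Greedily combine the two least-frequent nodes:
Q(27) + Z(32) → 59
59 + V(80) → 139
S(110) + W(130) → 240
139 + X(170) → 309
240 + 309 → 549
Total encoded bits = sum of merged weights = 59 + 139 + 240 + 309 + 549 = 1296.

1296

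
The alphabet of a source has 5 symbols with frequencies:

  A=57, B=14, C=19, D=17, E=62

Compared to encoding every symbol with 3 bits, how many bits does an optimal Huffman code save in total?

150

Fixed-length: 3 bits × 169 symbols = 507 bits.
Huffman merges:
B(14) + D(17) → 31
C(19) + 31 → 50
50 + A(57) → 107
E(62) + 107 → 169
Huffman total = 31 + 50 + 107 + 169 = 357 bits.
Saving = 507 − 357 = 150 bits.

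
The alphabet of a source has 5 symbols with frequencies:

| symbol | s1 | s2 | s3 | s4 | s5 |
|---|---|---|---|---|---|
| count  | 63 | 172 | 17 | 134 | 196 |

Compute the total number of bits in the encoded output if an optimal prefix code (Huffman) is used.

1244

Greedily combine the two least-frequent nodes:
combine s3(17), s1(63) → 80
combine 80, s4(134) → 214
combine s2(172), s5(196) → 368
combine 214, 368 → 582
Total encoded bits = sum of merged weights = 80 + 214 + 368 + 582 = 1244.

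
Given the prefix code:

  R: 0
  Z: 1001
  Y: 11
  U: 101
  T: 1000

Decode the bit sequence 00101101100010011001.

RRUUTZZ

Read left to right; each codeword is recognised as soon as it completes (prefix code):
  0→R | 0→R | 101→U | 101→U | 1000→T | 1001→Z | 1001→Z
Decoded message: RRUUTZZ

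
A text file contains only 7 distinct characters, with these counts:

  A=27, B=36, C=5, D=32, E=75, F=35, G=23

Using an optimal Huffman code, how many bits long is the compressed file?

Greedily combine the two least-frequent nodes:
combine C(5), G(23) → 28
combine A(27), 28 → 55
combine D(32), F(35) → 67
combine B(36), 55 → 91
combine 67, E(75) → 142
combine 91, 142 → 233
Each symbol's bit-cost is frequency × depth; summing gives 616 bits (equivalently 28 + 55 + 67 + 91 + 142 + 233).

616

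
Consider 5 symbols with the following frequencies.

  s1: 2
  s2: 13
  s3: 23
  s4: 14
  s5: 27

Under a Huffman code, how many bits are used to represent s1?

Huffman merges, smallest pair first:
s1(2) + s2(13) → 15
s4(14) + 15 → 29
s3(23) + s5(27) → 50
29 + 50 → 79
s1 sits 3 levels below the root, so its codeword is 3 bits.

3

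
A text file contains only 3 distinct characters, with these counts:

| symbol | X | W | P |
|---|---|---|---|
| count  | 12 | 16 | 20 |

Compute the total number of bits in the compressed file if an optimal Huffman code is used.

Greedily combine the two least-frequent nodes:
X(12) + W(16) → 28
P(20) + 28 → 48
The encoded length is the sum of every internal node's weight: 28 + 48 = 76 bits.

76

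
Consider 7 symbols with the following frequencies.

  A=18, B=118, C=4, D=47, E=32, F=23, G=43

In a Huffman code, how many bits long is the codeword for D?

3

Build the tree from the bottom:
merge C(4) and A(18): 22
merge 22 and F(23): 45
merge E(32) and G(43): 75
merge 45 and D(47): 92
merge 75 and 92: 167
merge B(118) and 167: 285
D sits 3 levels below the root, so its codeword is 3 bits.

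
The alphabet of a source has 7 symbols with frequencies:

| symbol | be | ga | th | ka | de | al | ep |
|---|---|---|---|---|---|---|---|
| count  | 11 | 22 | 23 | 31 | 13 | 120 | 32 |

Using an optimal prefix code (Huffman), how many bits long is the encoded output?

585

Merge the two smallest weights repeatedly:
merge be(11) and de(13): 24
merge ga(22) and th(23): 45
merge 24 and ka(31): 55
merge ep(32) and 45: 77
merge 55 and 77: 132
merge al(120) and 132: 252
Each symbol's bit-cost is frequency × depth; summing gives 585 bits (equivalently 24 + 45 + 55 + 77 + 132 + 252).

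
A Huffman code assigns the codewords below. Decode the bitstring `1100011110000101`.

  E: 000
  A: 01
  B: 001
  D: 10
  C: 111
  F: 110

FBCEAA

Read left to right; each codeword is recognised as soon as it completes (prefix code):
  110→F | 001→B | 111→C | 000→E | 01→A | 01→A
Decoded message: FBCEAA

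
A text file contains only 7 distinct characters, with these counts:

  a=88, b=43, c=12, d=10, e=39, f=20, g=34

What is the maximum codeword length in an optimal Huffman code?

Merge the two lowest-weight nodes at each step:
merge d(10) and c(12): 22
merge f(20) and 22: 42
merge g(34) and e(39): 73
merge 42 and b(43): 85
merge 73 and 85: 158
merge a(88) and 158: 246
The rarest symbols sit at the bottom; the longest codeword is 5 bits.

5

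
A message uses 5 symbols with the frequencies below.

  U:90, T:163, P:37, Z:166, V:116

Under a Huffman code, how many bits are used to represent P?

Huffman merges, smallest pair first:
combine P(37), U(90) → 127
combine V(116), 127 → 243
combine T(163), Z(166) → 329
combine 243, 329 → 572
P's leaf is at depth 3, giving a 3-bit codeword.

3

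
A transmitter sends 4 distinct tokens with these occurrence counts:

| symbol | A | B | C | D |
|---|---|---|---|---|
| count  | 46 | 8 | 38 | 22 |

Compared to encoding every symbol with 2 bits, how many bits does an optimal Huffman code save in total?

16

Fixed-length: 2 bits × 114 symbols = 228 bits.
Huffman merges:
combine B(8), D(22) → 30
combine 30, C(38) → 68
combine A(46), 68 → 114
Huffman total = 30 + 68 + 114 = 212 bits.
Saving = 228 − 212 = 16 bits.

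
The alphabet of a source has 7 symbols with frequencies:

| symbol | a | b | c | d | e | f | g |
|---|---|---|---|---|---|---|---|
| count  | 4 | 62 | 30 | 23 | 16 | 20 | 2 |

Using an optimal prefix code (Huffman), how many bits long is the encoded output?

375

Merge the two smallest weights repeatedly:
g(2) + a(4) → 6
6 + e(16) → 22
f(20) + 22 → 42
d(23) + c(30) → 53
42 + 53 → 95
b(62) + 95 → 157
Each symbol's bit-cost is frequency × depth; summing gives 375 bits (equivalently 6 + 22 + 42 + 53 + 95 + 157).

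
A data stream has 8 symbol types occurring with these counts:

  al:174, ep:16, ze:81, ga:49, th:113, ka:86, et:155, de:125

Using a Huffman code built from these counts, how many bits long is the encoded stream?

Greedily combine the two least-frequent nodes:
ep(16) + ga(49) → 65
65 + ze(81) → 146
ka(86) + th(113) → 199
de(125) + 146 → 271
et(155) + al(174) → 329
199 + 271 → 470
329 + 470 → 799
Each symbol's bit-cost is frequency × depth; summing gives 2279 bits (equivalently 65 + 146 + 199 + 271 + 329 + 470 + 799).

2279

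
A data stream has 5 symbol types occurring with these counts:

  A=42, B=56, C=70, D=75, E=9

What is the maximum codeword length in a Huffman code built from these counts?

3

Merge the two lowest-weight nodes at each step:
combine E(9), A(42) → 51
combine 51, B(56) → 107
combine C(70), D(75) → 145
combine 107, 145 → 252
Maximum depth reached is 3.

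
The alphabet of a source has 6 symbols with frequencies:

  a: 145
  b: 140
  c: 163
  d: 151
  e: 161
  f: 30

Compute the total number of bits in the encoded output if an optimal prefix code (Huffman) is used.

Greedily combine the two least-frequent nodes:
merge f(30) and b(140): 170
merge a(145) and d(151): 296
merge e(161) and c(163): 324
merge 170 and 296: 466
merge 324 and 466: 790
Each symbol's bit-cost is frequency × depth; summing gives 2046 bits (equivalently 170 + 296 + 324 + 466 + 790).

2046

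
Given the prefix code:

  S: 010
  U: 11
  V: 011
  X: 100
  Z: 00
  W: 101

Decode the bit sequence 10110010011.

Read left to right; each codeword is recognised as soon as it completes (prefix code):
  101→W | 100→X | 100→X | 11→U
Decoded message: WXXU

WXXU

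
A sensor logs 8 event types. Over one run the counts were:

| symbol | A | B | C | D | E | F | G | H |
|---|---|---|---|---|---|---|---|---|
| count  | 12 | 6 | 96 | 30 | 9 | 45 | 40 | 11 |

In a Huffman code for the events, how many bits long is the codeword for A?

5

Build the tree from the bottom:
B(6) + E(9) → 15
H(11) + A(12) → 23
15 + 23 → 38
D(30) + 38 → 68
G(40) + F(45) → 85
68 + 85 → 153
C(96) + 153 → 249
The subtree containing A is merged 5 times, so code length = 5.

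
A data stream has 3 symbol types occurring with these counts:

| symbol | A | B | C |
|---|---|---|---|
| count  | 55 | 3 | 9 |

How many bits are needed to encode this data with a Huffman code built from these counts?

Build the Huffman tree bottom-up:
combine B(3), C(9) → 12
combine 12, A(55) → 67
Total encoded bits = sum of merged weights = 12 + 67 = 79.

79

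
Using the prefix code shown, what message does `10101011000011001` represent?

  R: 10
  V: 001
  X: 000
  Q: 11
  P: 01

RRRQXPRP

Read left to right; each codeword is recognised as soon as it completes (prefix code):
  10→R | 10→R | 10→R | 11→Q | 000→X | 01→P | 10→R | 01→P
Decoded message: RRRQXPRP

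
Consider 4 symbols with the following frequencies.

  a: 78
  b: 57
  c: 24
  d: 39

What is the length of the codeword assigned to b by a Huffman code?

2

Build the tree from the bottom:
c(24) + d(39) → 63
b(57) + 63 → 120
a(78) + 120 → 198
b's leaf is at depth 2, giving a 2-bit codeword.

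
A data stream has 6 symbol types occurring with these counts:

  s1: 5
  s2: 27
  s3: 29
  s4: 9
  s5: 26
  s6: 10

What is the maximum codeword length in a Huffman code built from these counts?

Merge the two lowest-weight nodes at each step:
combine s1(5), s4(9) → 14
combine s6(10), 14 → 24
combine 24, s5(26) → 50
combine s2(27), s3(29) → 56
combine 50, 56 → 106
Maximum depth reached is 4.

4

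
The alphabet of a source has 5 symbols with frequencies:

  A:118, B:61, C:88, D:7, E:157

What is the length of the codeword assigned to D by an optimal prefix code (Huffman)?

Huffman merges, smallest pair first:
D(7) + B(61) → 68
68 + C(88) → 156
A(118) + 156 → 274
E(157) + 274 → 431
D's leaf is at depth 4, giving a 4-bit codeword.

4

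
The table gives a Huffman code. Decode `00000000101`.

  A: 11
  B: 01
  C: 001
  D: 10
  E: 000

EECB

Read left to right; each codeword is recognised as soon as it completes (prefix code):
  000→E | 000→E | 001→C | 01→B
Decoded message: EECB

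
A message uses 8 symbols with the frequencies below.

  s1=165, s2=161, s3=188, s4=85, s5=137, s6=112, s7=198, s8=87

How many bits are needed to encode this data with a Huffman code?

3373

Greedily combine the two least-frequent nodes:
s4(85) + s8(87) → 172
s6(112) + s5(137) → 249
s2(161) + s1(165) → 326
172 + s3(188) → 360
s7(198) + 249 → 447
326 + 360 → 686
447 + 686 → 1133
The encoded length is the sum of every internal node's weight: 172 + 249 + 326 + 360 + 447 + 686 + 1133 = 3373 bits.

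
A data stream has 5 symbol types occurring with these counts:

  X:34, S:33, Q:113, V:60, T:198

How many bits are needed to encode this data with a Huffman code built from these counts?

872

Build the Huffman tree bottom-up:
merge S(33) and X(34): 67
merge V(60) and 67: 127
merge Q(113) and 127: 240
merge T(198) and 240: 438
Each symbol's bit-cost is frequency × depth; summing gives 872 bits (equivalently 67 + 127 + 240 + 438).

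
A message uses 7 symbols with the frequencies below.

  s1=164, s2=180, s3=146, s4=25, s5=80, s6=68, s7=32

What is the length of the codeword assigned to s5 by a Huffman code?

Repeatedly merge the two smallest:
s4(25) + s7(32) → 57
57 + s6(68) → 125
s5(80) + 125 → 205
s3(146) + s1(164) → 310
s2(180) + 205 → 385
310 + 385 → 695
s5's leaf is at depth 3, giving a 3-bit codeword.

3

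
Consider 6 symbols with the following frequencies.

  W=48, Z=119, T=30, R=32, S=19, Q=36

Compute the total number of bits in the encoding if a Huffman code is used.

663

Merge the two smallest weights repeatedly:
S(19) + T(30) → 49
R(32) + Q(36) → 68
W(48) + 49 → 97
68 + 97 → 165
Z(119) + 165 → 284
Total encoded bits = sum of merged weights = 49 + 68 + 97 + 165 + 284 = 663.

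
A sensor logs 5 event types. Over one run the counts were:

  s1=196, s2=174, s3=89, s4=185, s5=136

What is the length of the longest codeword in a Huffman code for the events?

Merge the two lowest-weight nodes at each step:
combine s3(89), s5(136) → 225
combine s2(174), s4(185) → 359
combine s1(196), 225 → 421
combine 359, 421 → 780
Maximum depth reached is 3.

3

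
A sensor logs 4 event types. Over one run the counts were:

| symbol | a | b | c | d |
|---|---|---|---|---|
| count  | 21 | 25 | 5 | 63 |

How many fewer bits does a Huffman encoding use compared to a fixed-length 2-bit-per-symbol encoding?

Fixed-length: 2 bits × 114 symbols = 228 bits.
Huffman merges:
combine c(5), a(21) → 26
combine b(25), 26 → 51
combine 51, d(63) → 114
Huffman total = 26 + 51 + 114 = 191 bits.
Saving = 228 − 191 = 37 bits.

37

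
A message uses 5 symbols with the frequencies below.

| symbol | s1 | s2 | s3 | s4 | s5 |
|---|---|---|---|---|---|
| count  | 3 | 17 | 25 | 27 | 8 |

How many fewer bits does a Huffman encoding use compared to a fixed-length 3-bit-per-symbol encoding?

69

Fixed-length: 3 bits × 80 symbols = 240 bits.
Huffman merges:
merge s1(3) and s5(8): 11
merge 11 and s2(17): 28
merge s3(25) and s4(27): 52
merge 28 and 52: 80
Huffman total = 11 + 28 + 52 + 80 = 171 bits.
Saving = 240 − 171 = 69 bits.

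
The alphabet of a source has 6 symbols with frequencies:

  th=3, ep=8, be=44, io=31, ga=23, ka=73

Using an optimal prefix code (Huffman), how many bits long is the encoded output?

401

Greedily combine the two least-frequent nodes:
th(3) + ep(8) → 11
11 + ga(23) → 34
io(31) + 34 → 65
be(44) + 65 → 109
ka(73) + 109 → 182
Each symbol's bit-cost is frequency × depth; summing gives 401 bits (equivalently 11 + 34 + 65 + 109 + 182).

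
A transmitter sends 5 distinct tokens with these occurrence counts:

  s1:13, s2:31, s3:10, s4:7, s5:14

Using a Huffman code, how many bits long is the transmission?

Greedily combine the two least-frequent nodes:
s4(7) + s3(10) → 17
s1(13) + s5(14) → 27
17 + 27 → 44
s2(31) + 44 → 75
Each symbol's bit-cost is frequency × depth; summing gives 163 bits (equivalently 17 + 27 + 44 + 75).

163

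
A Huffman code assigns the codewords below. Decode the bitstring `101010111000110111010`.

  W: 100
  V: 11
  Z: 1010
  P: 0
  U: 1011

ZUWPVPVZ

Read left to right; each codeword is recognised as soon as it completes (prefix code):
  1010→Z | 1011→U | 100→W | 0→P | 11→V | 0→P | 11→V | 1010→Z
Decoded message: ZUWPVPVZ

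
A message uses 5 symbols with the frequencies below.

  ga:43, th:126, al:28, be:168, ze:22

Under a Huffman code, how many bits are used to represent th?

Build the tree from the bottom:
merge ze(22) and al(28): 50
merge ga(43) and 50: 93
merge 93 and th(126): 219
merge be(168) and 219: 387
th's leaf is at depth 2, giving a 2-bit codeword.

2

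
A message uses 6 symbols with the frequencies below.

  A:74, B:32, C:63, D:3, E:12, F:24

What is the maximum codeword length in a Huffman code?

5

Merge the two lowest-weight nodes at each step:
merge D(3) and E(12): 15
merge 15 and F(24): 39
merge B(32) and 39: 71
merge C(63) and 71: 134
merge A(74) and 134: 208
The rarest symbols sit at the bottom; the longest codeword is 5 bits.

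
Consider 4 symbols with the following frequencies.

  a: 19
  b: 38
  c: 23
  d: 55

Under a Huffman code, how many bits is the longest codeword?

Merge the two lowest-weight nodes at each step:
a(19) + c(23) → 42
b(38) + 42 → 80
d(55) + 80 → 135
The first pair merged (a, c) ends up deepest, at depth 3.

3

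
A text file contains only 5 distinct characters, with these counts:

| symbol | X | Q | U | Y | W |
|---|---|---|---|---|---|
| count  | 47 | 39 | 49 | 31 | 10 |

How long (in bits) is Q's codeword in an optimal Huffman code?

2

Build the tree from the bottom:
merge W(10) and Y(31): 41
merge Q(39) and 41: 80
merge X(47) and U(49): 96
merge 80 and 96: 176
The subtree containing Q is merged 2 times, so code length = 2.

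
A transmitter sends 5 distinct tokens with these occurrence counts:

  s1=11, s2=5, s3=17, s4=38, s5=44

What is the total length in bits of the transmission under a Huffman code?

235

Merge the two smallest weights repeatedly:
merge s2(5) and s1(11): 16
merge 16 and s3(17): 33
merge 33 and s4(38): 71
merge s5(44) and 71: 115
Each symbol's bit-cost is frequency × depth; summing gives 235 bits (equivalently 16 + 33 + 71 + 115).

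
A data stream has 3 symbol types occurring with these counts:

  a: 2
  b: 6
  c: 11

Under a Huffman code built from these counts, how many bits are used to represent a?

2

Build the tree from the bottom:
combine a(2), b(6) → 8
combine 8, c(11) → 19
a sits 2 levels below the root, so its codeword is 2 bits.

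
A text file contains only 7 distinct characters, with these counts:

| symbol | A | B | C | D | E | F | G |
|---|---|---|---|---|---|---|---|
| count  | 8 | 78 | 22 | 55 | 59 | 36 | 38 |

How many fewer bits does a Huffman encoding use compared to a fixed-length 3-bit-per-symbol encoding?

107

Fixed-length: 3 bits × 296 symbols = 888 bits.
Huffman merges:
combine A(8), C(22) → 30
combine 30, F(36) → 66
combine G(38), D(55) → 93
combine E(59), 66 → 125
combine B(78), 93 → 171
combine 125, 171 → 296
Huffman total = 30 + 66 + 93 + 125 + 171 + 296 = 781 bits.
Saving = 888 − 781 = 107 bits.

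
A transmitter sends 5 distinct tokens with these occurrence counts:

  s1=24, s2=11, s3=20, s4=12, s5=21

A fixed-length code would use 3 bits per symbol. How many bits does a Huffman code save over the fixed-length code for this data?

65

Fixed-length: 3 bits × 88 symbols = 264 bits.
Huffman merges:
s2(11) + s4(12) → 23
s3(20) + s5(21) → 41
23 + s1(24) → 47
41 + 47 → 88
Huffman total = 23 + 41 + 47 + 88 = 199 bits.
Saving = 264 − 199 = 65 bits.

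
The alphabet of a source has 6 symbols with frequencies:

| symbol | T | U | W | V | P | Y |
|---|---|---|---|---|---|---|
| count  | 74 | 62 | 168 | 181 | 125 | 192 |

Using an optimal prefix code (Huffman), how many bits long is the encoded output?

Greedily combine the two least-frequent nodes:
U(62) + T(74) → 136
P(125) + 136 → 261
W(168) + V(181) → 349
Y(192) + 261 → 453
349 + 453 → 802
Total encoded bits = sum of merged weights = 136 + 261 + 349 + 453 + 802 = 2001.

2001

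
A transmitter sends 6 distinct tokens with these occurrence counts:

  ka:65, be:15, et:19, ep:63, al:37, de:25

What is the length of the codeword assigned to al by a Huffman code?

2

Repeatedly merge the two smallest:
be(15) + et(19) → 34
de(25) + 34 → 59
al(37) + 59 → 96
ep(63) + ka(65) → 128
96 + 128 → 224
al's leaf is at depth 2, giving a 2-bit codeword.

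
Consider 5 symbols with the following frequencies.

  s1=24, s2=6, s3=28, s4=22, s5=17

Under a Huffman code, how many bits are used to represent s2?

Huffman merges, smallest pair first:
combine s2(6), s5(17) → 23
combine s4(22), 23 → 45
combine s1(24), s3(28) → 52
combine 45, 52 → 97
The subtree containing s2 is merged 3 times, so code length = 3.

3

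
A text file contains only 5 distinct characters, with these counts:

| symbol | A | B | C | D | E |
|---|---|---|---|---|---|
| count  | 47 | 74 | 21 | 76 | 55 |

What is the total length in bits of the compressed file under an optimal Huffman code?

Greedily combine the two least-frequent nodes:
combine C(21), A(47) → 68
combine E(55), 68 → 123
combine B(74), D(76) → 150
combine 123, 150 → 273
The encoded length is the sum of every internal node's weight: 68 + 123 + 150 + 273 = 614 bits.

614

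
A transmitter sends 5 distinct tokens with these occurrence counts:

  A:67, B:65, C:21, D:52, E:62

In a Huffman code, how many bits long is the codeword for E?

Huffman merges, smallest pair first:
merge C(21) and D(52): 73
merge E(62) and B(65): 127
merge A(67) and 73: 140
merge 127 and 140: 267
The subtree containing E is merged 2 times, so code length = 2.

2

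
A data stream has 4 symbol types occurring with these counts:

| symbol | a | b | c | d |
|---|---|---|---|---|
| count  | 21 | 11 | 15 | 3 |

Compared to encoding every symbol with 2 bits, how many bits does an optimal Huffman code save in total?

Fixed-length: 2 bits × 50 symbols = 100 bits.
Huffman merges:
combine d(3), b(11) → 14
combine 14, c(15) → 29
combine a(21), 29 → 50
Huffman total = 14 + 29 + 50 = 93 bits.
Saving = 100 − 93 = 7 bits.

7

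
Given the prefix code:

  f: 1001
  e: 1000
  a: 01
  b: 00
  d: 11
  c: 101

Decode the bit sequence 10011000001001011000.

Read left to right; each codeword is recognised as soon as it completes (prefix code):
  1001→f | 1000→e | 00→b | 1001→f | 01→a | 1000→e
Decoded message: febfae

febfae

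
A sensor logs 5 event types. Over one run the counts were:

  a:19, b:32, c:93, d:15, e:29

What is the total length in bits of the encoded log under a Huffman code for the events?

Merge the two smallest weights repeatedly:
combine d(15), a(19) → 34
combine e(29), b(32) → 61
combine 34, 61 → 95
combine c(93), 95 → 188
The encoded length is the sum of every internal node's weight: 34 + 61 + 95 + 188 = 378 bits.

378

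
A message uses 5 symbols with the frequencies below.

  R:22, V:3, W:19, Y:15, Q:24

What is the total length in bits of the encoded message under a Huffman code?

Merge the two smallest weights repeatedly:
merge V(3) and Y(15): 18
merge 18 and W(19): 37
merge R(22) and Q(24): 46
merge 37 and 46: 83
Total encoded bits = sum of merged weights = 18 + 37 + 46 + 83 = 184.

184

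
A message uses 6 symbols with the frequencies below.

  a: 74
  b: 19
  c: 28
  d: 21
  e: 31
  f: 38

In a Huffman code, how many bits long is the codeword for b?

Repeatedly merge the two smallest:
b(19) + d(21) → 40
c(28) + e(31) → 59
f(38) + 40 → 78
59 + a(74) → 133
78 + 133 → 211
The subtree containing b is merged 3 times, so code length = 3.

3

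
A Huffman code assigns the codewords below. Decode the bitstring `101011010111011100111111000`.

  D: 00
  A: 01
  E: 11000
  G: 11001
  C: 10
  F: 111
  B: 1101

Read left to right; each codeword is recognised as soon as it completes (prefix code):
  10→C | 10→C | 1101→B | 01→A | 1101→B | 11001→G | 111→F | 11000→E
Decoded message: CCBABGFE

CCBABGFE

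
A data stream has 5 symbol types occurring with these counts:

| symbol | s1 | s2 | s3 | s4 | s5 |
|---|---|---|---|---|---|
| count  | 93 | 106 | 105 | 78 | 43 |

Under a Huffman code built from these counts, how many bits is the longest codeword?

3

Merge the two lowest-weight nodes at each step:
combine s5(43), s4(78) → 121
combine s1(93), s3(105) → 198
combine s2(106), 121 → 227
combine 198, 227 → 425
The rarest symbols sit at the bottom; the longest codeword is 3 bits.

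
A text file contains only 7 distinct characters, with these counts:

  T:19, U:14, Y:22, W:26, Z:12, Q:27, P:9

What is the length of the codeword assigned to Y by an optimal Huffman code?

3

Build the tree from the bottom:
merge P(9) and Z(12): 21
merge U(14) and T(19): 33
merge 21 and Y(22): 43
merge W(26) and Q(27): 53
merge 33 and 43: 76
merge 53 and 76: 129
The subtree containing Y is merged 3 times, so code length = 3.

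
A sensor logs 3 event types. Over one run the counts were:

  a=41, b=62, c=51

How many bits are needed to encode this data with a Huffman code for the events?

246

Merge the two smallest weights repeatedly:
a(41) + c(51) → 92
b(62) + 92 → 154
Total encoded bits = sum of merged weights = 92 + 154 = 246.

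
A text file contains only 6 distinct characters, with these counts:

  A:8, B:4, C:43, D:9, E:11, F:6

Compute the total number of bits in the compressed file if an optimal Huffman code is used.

Merge the two smallest weights repeatedly:
merge B(4) and F(6): 10
merge A(8) and D(9): 17
merge 10 and E(11): 21
merge 17 and 21: 38
merge 38 and C(43): 81
Each symbol's bit-cost is frequency × depth; summing gives 167 bits (equivalently 10 + 17 + 21 + 38 + 81).

167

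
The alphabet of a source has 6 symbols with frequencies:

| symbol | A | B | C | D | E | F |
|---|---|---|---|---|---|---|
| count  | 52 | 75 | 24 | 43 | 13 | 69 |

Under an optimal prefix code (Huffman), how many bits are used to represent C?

4

Build the tree from the bottom:
merge E(13) and C(24): 37
merge 37 and D(43): 80
merge A(52) and F(69): 121
merge B(75) and 80: 155
merge 121 and 155: 276
C's leaf is at depth 4, giving a 4-bit codeword.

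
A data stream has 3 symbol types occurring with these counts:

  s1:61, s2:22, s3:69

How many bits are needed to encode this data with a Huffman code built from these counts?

235

Build the Huffman tree bottom-up:
s2(22) + s1(61) → 83
s3(69) + 83 → 152
The encoded length is the sum of every internal node's weight: 83 + 152 = 235 bits.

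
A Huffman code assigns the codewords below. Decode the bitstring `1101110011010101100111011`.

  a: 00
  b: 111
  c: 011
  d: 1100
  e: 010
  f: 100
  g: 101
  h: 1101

Read left to right; each codeword is recognised as soon as it completes (prefix code):
  1101→h | 1100→d | 1101→h | 010→e | 1100→d | 111→b | 011→c
Decoded message: hdhedbc

hdhedbc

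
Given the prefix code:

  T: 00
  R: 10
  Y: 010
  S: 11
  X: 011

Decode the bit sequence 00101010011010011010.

Read left to right; each codeword is recognised as soon as it completes (prefix code):
  00→T | 10→R | 10→R | 10→R | 011→X | 010→Y | 011→X | 010→Y
Decoded message: TRRRXYXY

TRRRXYXY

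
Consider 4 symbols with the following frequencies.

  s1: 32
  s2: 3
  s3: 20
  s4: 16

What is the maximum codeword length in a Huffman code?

3

Merge the two lowest-weight nodes at each step:
merge s2(3) and s4(16): 19
merge 19 and s3(20): 39
merge s1(32) and 39: 71
Maximum depth reached is 3.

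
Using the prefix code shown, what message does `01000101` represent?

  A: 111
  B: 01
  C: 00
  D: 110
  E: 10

Read left to right; each codeword is recognised as soon as it completes (prefix code):
  01→B | 00→C | 01→B | 01→B
Decoded message: BCBB

BCBB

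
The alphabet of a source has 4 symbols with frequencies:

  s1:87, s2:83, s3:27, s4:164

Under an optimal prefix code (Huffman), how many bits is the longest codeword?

3

Merge the two lowest-weight nodes at each step:
merge s3(27) and s2(83): 110
merge s1(87) and 110: 197
merge s4(164) and 197: 361
The first pair merged (s3, s2) ends up deepest, at depth 3.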